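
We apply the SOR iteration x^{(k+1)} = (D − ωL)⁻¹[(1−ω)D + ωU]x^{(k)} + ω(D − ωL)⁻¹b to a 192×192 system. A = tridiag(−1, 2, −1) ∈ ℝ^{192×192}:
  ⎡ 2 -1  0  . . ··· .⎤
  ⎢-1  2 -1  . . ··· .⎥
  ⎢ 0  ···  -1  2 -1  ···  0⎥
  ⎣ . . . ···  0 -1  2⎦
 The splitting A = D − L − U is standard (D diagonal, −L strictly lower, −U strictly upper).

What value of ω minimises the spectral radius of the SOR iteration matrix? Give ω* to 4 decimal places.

ω* = 1.9680

B_J for the 192×192 system has eigenvalues cos(kπ/193); ρ_J = cos(π/193) = 0.9999.
√(1−ρ_J²) simplifies to sin(π/193) = 0.01628.
ω* = 2 / (1 + 0.01628) = 2 / 1.01628 ≈ 1.9680.
At ω = 1.9680 every |λ(B_ω)| = ω−1, so ρ_SOR = 0.9680.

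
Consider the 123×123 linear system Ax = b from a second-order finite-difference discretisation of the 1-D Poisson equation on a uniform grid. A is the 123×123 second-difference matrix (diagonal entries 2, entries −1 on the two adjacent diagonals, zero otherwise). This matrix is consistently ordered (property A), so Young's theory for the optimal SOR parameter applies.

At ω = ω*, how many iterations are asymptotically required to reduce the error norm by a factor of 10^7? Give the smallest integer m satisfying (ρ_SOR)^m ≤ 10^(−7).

ρ_J = max_k |cos(kπ/124)| = cos(π/124) = 0.9996791
1 − cos²(π/124) = sin²(π/124) ⇒ √(1−ρ_J²) = sin(π/124) = 0.0253327.
ω* = 2/(1 + 0.0253327) = 2/1.0253327 = 1.9505864.
[ρ_SOR] ω* − 1 = 0.9505864.
m ≥ 7·ln10 / (−ln 0.9505864) = 318.061; smallest integer m = 319.

m = 319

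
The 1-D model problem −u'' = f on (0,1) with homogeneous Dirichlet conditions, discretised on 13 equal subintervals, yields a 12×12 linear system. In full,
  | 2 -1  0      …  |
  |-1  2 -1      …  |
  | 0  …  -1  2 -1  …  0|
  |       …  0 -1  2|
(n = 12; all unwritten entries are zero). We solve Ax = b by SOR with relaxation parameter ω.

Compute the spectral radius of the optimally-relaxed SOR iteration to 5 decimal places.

ρ_SOR = 0.61379

n=12: λ(B_J) = 1 − λ(A)/2 = cos(kπ/13); k=1 gives ρ_J = 0.97094.
√(1−ρ_J²) simplifies to sin(π/13) = 0.239316.
ω* = 2/(1+0.239316) = 1.61379
ρ_SOR = ω* − 1 ≈ 0.61379.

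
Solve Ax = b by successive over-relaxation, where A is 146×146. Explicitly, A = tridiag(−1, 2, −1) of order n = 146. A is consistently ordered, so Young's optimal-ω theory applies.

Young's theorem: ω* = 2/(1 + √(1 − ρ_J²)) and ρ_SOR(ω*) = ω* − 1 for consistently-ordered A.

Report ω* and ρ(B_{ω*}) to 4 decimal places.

spectrum of D⁻¹(L+U) = {cos(kπ/147) : 1≤k≤146}; ρ_J = cos(π/147) = 0.9998.
√(1−ρ_J²) simplifies to sin(π/147) = 0.02137.
ω* = 2/(1 + 0.02137) = 2/1.02137 = 1.9582.
ρ_SOR = ω* − 1 ≈ 0.9582.

ω* = 1.9582, ρ_SOR = 0.9582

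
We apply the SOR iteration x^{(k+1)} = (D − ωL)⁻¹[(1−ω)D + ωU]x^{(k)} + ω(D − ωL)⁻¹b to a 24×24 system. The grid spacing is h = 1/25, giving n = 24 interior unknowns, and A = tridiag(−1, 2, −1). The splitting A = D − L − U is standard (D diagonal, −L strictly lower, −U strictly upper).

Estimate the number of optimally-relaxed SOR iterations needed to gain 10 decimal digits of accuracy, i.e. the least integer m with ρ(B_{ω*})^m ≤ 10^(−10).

½·tridiag(1,0,1) at n=24: λ_k = cos(kπ/25); max |λ| at k=1 ⇒ ρ_J = cos(π/25) ≈ 0.9921147.
root = sin(π/25) = 0.1253332  (since 1−cos² = sin²).
Then 2/(1+√(1−ρ_J²)) = 2/(1+0.1253332); ω* = 2/1.1253332 = 1.7772514.
ρ(B_{ω*}) = ω*−1 = 0.7772514
(0.7772514)^m ≤ 10^{−10}  ⇒  m·ln(0.7772514) ≤ −10·ln10  ⇒  m ≥ 91.376  ⇒  m = 92

m = 92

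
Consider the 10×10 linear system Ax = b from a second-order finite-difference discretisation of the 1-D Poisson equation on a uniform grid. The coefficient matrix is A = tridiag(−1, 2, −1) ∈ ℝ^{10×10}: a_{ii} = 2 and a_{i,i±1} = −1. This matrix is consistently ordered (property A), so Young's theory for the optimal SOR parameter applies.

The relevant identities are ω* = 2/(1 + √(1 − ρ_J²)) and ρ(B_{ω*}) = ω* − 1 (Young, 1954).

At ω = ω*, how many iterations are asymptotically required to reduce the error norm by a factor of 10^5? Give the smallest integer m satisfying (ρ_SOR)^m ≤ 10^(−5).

n=10: λ(B_J) = 1 − λ(A)/2 = cos(kπ/11); k=1 gives ρ_J = 0.9594930.
1 − cos²(π/11) = sin²(π/11) ⇒ √(1−ρ_J²) = sin(π/11) = 0.2817326.
[ω*] 2 ÷ (1 + 0.2817326) = 2 ÷ 1.2817326 = 1.5603879.
Hence ρ(B_{ω*}) = 1.5603879 − 1 = 0.5603879.
ρ_SOR^m ≤ 10^(−5) ⇔ m ≥ 5·ln10/(−ln 0.5603879) = 11.5129/0.579126 = 19.880; m = ⌈19.880⌉ = 20.

m = 20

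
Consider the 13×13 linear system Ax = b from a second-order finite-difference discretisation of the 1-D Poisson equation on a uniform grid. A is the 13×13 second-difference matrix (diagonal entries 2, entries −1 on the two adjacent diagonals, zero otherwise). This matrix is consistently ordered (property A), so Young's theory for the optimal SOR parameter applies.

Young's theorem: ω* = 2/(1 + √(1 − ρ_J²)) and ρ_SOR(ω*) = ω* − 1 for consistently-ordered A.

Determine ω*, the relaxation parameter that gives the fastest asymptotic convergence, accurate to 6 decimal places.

½·tridiag(1,0,1) at n=13: λ_k = cos(kπ/14); max |λ| at k=1 ⇒ ρ_J = cos(π/14) ≈ 0.974928.
√(1−ρ_J²) = |sin(π/14)| = 0.2225209
So ω* = 2/1.2225209 = 1.635964 (Young).
ρ(B_{ω*}) = ω*−1 = 0.635964

ω* = 1.635964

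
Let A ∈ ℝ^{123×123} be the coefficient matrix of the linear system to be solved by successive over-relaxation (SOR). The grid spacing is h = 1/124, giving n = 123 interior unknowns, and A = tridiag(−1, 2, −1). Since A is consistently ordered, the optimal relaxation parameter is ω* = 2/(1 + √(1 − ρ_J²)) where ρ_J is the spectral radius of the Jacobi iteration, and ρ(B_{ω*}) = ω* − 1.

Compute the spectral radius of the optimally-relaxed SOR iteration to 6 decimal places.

ρ_SOR = 0.950586

B_J for the 123×123 system has eigenvalues cos(kπ/124); ρ_J = cos(π/124) = 0.999679.
√(1−ρ_J²) simplifies to sin(π/124) = 0.0253327.
So ω* = 2/1.0253327 = 1.950586 (Young).
ρ_SOR = ω* − 1 = 1.950586 − 1 = 0.950586.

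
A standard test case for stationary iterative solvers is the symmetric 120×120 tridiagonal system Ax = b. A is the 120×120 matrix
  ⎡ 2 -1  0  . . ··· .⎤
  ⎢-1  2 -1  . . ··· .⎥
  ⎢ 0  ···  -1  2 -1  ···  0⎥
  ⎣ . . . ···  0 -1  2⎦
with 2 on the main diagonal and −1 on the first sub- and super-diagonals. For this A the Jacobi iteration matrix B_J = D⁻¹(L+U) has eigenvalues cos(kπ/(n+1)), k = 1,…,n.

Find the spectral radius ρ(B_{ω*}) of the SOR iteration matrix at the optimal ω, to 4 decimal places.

ρ_SOR = 0.9494

n=120: λ(B_J) = 1 − λ(A)/2 = cos(kπ/121); k=1 gives ρ_J = 0.9997.
1 − cos²(π/121) = sin²(π/121) ⇒ √(1−ρ_J²) = sin(π/121) = 0.02596.
ω* = 2 / (1 + 0.02596) = 2 / 1.02596 ≈ 1.9494.
ρ_SOR = ω* − 1 = 1.9494 − 1 = 0.9494.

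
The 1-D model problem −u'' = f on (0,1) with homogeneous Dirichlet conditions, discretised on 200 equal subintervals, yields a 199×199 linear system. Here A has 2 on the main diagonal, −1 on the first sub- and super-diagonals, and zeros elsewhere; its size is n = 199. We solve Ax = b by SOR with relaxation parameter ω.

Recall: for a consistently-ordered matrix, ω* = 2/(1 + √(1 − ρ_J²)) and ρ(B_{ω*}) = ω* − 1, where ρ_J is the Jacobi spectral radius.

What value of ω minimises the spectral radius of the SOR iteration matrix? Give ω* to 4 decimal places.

ω* = 1.9691

[ρ_J] n=199: ρ(B_J) = cos(π/(n+1)) = cos(π/200) = 0.9999.
√(1−ρ_J²) simplifies to sin(π/200) = 0.01571.
ω* = 2/(1+0.01571) = 1.9691
At ω = 1.9691 every |λ(B_ω)| = ω−1, so ρ_SOR = 0.9691.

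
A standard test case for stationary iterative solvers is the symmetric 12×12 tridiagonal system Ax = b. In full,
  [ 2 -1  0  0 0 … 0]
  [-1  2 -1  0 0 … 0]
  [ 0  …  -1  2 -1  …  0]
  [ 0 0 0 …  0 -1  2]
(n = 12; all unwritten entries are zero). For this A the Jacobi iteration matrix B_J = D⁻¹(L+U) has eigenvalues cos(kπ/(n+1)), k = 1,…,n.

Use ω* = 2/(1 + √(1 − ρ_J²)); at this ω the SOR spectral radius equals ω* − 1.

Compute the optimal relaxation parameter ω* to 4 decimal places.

n=12: λ(B_J) = 1 − λ(A)/2 = cos(kπ/13); k=1 gives ρ_J = 0.9709.
1 − cos²(π/13) = sin²(π/13) ⇒ √(1−ρ_J²) = sin(π/13) = 0.23932.
So ω* = 2/1.23932 = 1.6138 (Young).
and ρ(B_{ω*}) = 1.6138 − 1 = 0.6138.

ω* = 1.6138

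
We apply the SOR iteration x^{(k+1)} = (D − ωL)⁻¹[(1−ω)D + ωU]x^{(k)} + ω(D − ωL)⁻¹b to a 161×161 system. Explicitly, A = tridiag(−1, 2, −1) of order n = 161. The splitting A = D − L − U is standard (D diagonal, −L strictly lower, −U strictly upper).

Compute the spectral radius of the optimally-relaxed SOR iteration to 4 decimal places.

ρ_SOR = 0.9620

With n=161, ρ(Jacobi) = cos(π/162) = 0.9998.
root = sin(π/162) = 0.01939  (since 1−cos² = sin²).
So ω* = 2/1.01939 = 1.9620 (Young).
and ρ(B_{ω*}) = 1.9620 − 1 = 0.9620.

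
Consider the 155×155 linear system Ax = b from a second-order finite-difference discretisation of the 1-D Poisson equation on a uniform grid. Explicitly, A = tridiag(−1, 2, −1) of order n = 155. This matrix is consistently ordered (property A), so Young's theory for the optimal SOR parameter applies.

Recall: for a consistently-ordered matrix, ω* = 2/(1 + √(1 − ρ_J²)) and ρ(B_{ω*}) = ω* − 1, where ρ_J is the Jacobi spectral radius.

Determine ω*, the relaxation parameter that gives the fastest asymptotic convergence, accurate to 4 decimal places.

ω* = 1.9605

[ρ_J] n=155: ρ(B_J) = cos(π/(n+1)) = cos(π/156) = 0.9998.
√(1 − cos²(π/156)) = sin(π/156) ≈ 0.02014.
Then 2/(1+√(1−ρ_J²)) = 2/(1+0.02014); ω* = 2/1.02014 = 1.9605.
and ρ(B_{ω*}) = 1.9605 − 1 = 0.9605.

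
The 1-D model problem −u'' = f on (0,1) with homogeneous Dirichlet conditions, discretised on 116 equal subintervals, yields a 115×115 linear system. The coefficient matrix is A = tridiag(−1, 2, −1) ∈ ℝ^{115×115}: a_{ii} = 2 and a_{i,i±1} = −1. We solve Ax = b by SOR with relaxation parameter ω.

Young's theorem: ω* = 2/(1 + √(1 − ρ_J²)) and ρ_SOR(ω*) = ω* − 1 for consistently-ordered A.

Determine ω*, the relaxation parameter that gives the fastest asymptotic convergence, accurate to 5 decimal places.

[ρ_J] n=115: ρ(B_J) = cos(π/(n+1)) = cos(π/116) = 0.99963.
√(1−ρ_J²) simplifies to sin(π/116) = 0.027079.
So ω* = 2/1.027079 = 1.94727 (Young).
ρ_SOR = ω* − 1 ≈ 0.94727.

ω* = 1.94727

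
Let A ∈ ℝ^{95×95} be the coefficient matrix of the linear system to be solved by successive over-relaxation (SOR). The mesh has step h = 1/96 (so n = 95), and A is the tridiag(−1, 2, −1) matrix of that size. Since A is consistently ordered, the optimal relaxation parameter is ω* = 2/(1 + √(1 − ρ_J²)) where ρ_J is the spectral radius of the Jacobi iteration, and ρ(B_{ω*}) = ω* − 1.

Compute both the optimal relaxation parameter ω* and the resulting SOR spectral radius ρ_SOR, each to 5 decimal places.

ω* = 1.93664, ρ_SOR = 0.93664

ρ_J = max_k |cos(kπ/96)| = cos(π/96) = 0.99946
√(1−ρ_J²) simplifies to sin(π/96) = 0.032719.
[ω*] 2 ÷ (1 + 0.032719) = 2 ÷ 1.032719 = 1.93664.
Hence ρ(B_{ω*}) = 1.93664 − 1 = 0.93664.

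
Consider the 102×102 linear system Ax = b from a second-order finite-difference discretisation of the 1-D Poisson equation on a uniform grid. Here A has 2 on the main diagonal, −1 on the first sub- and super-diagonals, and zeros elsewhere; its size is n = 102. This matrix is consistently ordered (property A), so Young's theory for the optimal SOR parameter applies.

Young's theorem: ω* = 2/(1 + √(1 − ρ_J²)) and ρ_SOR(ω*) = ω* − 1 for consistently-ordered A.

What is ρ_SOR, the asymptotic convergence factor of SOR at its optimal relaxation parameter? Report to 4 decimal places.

½·tridiag(1,0,1) at n=102: λ_k = cos(kπ/103); max |λ| at k=1 ⇒ ρ_J = cos(π/103) ≈ 0.9995.
1 − cos²(π/103) = sin²(π/103) ⇒ √(1−ρ_J²) = sin(π/103) = 0.03050.
So ω* = 2/1.03050 = 1.9408 (Young).
At ω = 1.9408 every |λ(B_ω)| = ω−1, so ρ_SOR = 0.9408.

ρ_SOR = 0.9408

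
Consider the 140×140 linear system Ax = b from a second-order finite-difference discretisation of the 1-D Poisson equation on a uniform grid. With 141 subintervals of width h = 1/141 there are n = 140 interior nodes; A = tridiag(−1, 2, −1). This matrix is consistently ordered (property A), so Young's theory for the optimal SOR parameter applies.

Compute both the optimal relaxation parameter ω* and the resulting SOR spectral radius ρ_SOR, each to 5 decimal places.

[ρ_J] n=140: ρ(B_J) = cos(π/(n+1)) = cos(π/141) = 0.99975.
1 − cos²(π/141) = sin²(π/141) ⇒ √(1−ρ_J²) = sin(π/141) = 0.022279.
So ω* = 2/1.022279 = 1.95641 (Young).
Hence ρ(B_{ω*}) = 1.95641 − 1 = 0.95641.

ω* = 1.95641, ρ_SOR = 0.95641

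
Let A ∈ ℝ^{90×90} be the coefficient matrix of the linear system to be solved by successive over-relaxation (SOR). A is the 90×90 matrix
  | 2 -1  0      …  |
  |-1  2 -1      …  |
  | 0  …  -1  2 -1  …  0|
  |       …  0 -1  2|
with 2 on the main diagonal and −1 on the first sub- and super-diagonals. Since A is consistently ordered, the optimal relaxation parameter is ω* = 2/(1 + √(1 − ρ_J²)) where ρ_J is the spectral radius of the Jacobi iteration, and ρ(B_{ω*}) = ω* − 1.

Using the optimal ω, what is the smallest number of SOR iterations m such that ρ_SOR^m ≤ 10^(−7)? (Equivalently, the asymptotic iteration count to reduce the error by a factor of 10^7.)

m = 234

½·tridiag(1,0,1) at n=90: λ_k = cos(kπ/91); max |λ| at k=1 ⇒ ρ_J = cos(π/91) ≈ 0.9994041.
√(1−ρ_J²) simplifies to sin(π/91) = 0.0345161.
Then 2/(1+√(1−ρ_J²)) = 2/(1+0.0345161); ω* = 2/1.0345161 = 1.9332710.
and ρ(B_{ω*}) = 1.9332710 − 1 = 0.9332710.
ρ_SOR^m ≤ 10^(−7) ⇔ m ≥ 7·ln10/(−ln 0.9332710) = 16.1181/0.0690597 = 233.394; m = ⌈233.394⌉ = 234.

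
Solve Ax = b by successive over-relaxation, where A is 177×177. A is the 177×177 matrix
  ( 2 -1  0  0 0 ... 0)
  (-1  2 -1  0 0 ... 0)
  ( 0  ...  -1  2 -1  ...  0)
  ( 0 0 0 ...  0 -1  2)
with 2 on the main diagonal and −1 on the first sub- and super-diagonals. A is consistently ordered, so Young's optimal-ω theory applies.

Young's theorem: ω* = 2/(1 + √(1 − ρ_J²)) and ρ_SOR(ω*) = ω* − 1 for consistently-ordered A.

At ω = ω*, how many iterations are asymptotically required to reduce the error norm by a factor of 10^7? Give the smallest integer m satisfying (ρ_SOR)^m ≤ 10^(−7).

n=177: λ(B_J) = 1 − λ(A)/2 = cos(kπ/178); k=1 gives ρ_J = 0.9998443.
root = sin(π/178) = 0.0176485  (since 1−cos² = sin²).
Then 2/(1+√(1−ρ_J²)) = 2/(1+0.0176485); ω* = 2/1.0176485 = 1.9653151.
Hence ρ(B_{ω*}) = 1.9653151 − 1 = 0.9653151.
m ≥ 7·ln10 / (−ln 0.9653151) = 456.594; smallest integer m = 457.

m = 457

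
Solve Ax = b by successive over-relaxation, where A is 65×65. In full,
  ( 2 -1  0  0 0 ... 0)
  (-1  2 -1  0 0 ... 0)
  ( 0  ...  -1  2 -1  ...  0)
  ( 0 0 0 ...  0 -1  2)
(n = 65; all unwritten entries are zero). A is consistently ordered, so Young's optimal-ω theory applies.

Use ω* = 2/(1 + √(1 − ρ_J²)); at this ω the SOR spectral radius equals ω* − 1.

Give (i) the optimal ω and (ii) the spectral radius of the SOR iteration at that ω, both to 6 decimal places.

n=65: λ(B_J) = 1 − λ(A)/2 = cos(kπ/66); k=1 gives ρ_J = 0.998867.
√(1 − cos²(π/66)) = sin(π/66) ≈ 0.0475819.
Then 2/(1+√(1−ρ_J²)) = 2/(1+0.0475819); ω* = 2/1.0475819 = 1.909159.
ρ(B_{ω*}) = ω*−1 = 0.909159

ω* = 1.909159, ρ_SOR = 0.909159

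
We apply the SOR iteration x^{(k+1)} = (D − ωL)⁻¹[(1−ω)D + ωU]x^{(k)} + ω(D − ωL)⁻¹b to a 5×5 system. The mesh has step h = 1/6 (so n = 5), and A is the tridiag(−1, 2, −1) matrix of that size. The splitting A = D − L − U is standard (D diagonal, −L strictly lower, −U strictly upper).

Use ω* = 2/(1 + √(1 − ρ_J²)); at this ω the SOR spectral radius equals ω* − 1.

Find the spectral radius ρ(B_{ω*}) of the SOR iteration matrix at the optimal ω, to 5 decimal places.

n=5: λ(B_J) = 1 − λ(A)/2 = cos(kπ/6); k=1 gives ρ_J = 0.86603.
1 − cos²(π/6) = sin²(π/6) ⇒ √(1−ρ_J²) = sin(π/6) = 0.500000.
So ω* = 2/1.500000 = 1.33333 (Young).
At ω = 1.33333 every |λ(B_ω)| = ω−1, so ρ_SOR = 0.33333.

ρ_SOR = 0.33333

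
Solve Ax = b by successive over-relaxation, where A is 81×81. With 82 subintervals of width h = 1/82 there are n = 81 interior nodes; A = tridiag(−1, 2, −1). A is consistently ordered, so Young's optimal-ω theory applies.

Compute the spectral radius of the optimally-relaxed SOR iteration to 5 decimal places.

ρ_SOR = 0.92622

n=81: λ(B_J) = 1 − λ(A)/2 = cos(kπ/82); k=1 gives ρ_J = 0.99927.
root = sin(π/82) = 0.038303  (since 1−cos² = sin²).
[ω*] 2 ÷ (1 + 0.038303) = 2 ÷ 1.038303 = 1.92622.
ρ_SOR = ω* − 1 ≈ 0.92622.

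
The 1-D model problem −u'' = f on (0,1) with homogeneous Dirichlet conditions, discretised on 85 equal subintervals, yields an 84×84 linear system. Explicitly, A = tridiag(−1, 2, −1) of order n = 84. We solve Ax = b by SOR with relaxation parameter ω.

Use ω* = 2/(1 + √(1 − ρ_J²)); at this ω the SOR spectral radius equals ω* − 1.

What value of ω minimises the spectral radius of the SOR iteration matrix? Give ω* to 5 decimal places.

B_J for the 84×84 system has eigenvalues cos(kπ/85); ρ_J = cos(π/85) = 0.99932.
1 − cos²(π/85) = sin²(π/85) ⇒ √(1−ρ_J²) = sin(π/85) = 0.036951.
ω* = 2 / (1 + 0.036951) = 2 / 1.036951 ≈ 1.92873.
ρ(B_{ω*}) = ω*−1 = 0.92873

ω* = 1.92873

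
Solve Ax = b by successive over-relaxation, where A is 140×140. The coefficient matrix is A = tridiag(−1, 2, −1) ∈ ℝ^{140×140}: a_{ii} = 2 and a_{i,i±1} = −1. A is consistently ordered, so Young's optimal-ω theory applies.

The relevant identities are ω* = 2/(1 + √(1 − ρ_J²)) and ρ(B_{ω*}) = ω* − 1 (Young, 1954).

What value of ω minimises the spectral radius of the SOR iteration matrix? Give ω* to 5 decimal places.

ω* = 1.95641

n=140: λ(B_J) = 1 − λ(A)/2 = cos(kπ/141); k=1 gives ρ_J = 0.99975.
√(1−ρ_J²) simplifies to sin(π/141) = 0.022279.
ω* = 2/(1+0.022279) = 1.95641
At ω = 1.95641 every |λ(B_ω)| = ω−1, so ρ_SOR = 0.95641.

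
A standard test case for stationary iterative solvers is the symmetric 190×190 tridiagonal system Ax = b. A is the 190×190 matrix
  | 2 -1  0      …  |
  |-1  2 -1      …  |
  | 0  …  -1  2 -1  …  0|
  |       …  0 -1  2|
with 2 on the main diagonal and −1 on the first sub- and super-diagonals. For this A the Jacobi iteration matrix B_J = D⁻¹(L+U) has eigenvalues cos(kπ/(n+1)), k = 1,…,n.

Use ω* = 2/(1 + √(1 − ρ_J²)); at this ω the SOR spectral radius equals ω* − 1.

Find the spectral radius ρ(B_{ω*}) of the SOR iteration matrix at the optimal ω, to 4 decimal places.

ρ_SOR = 0.9676

B_J for the 190×190 system has eigenvalues cos(kπ/191); ρ_J = cos(π/191) = 0.9999.
root = sin(π/191) = 0.01645  (since 1−cos² = sin²).
Then 2/(1+√(1−ρ_J²)) = 2/(1+0.01645); ω* = 2/1.01645 = 1.9676.
ρ_SOR = ω* − 1 ≈ 0.9676.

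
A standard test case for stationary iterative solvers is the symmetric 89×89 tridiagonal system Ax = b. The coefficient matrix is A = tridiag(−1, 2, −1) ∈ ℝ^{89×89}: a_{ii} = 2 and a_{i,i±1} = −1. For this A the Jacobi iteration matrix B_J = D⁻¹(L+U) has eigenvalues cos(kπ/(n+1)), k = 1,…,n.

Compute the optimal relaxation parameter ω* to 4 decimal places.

ρ_J = max_k |cos(kπ/90)| = cos(π/90) = 0.9994
1 − cos²(π/90) = sin²(π/90) ⇒ √(1−ρ_J²) = sin(π/90) = 0.03490.
Then 2/(1+√(1−ρ_J²)) = 2/(1+0.03490); ω* = 2/1.03490 = 1.9326.
and ρ(B_{ω*}) = 1.9326 − 1 = 0.9326.

ω* = 1.9326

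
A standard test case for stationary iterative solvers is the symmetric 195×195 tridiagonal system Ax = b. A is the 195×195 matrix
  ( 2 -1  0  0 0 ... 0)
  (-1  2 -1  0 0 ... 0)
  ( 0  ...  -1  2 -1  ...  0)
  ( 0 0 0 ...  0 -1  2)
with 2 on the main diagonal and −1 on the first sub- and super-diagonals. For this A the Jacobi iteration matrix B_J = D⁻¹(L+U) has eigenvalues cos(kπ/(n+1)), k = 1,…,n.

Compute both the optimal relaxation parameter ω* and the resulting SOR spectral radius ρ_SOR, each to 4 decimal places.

½·tridiag(1,0,1) at n=195: λ_k = cos(kπ/196); max |λ| at k=1 ⇒ ρ_J = cos(π/196) ≈ 0.9999.
root = sin(π/196) = 0.01603  (since 1−cos² = sin²).
ω* = 2 / (1 + 0.01603) = 2 / 1.01603 ≈ 1.9684.
[ρ_SOR] ω* − 1 = 0.9684.

ω* = 1.9684, ρ_SOR = 0.9684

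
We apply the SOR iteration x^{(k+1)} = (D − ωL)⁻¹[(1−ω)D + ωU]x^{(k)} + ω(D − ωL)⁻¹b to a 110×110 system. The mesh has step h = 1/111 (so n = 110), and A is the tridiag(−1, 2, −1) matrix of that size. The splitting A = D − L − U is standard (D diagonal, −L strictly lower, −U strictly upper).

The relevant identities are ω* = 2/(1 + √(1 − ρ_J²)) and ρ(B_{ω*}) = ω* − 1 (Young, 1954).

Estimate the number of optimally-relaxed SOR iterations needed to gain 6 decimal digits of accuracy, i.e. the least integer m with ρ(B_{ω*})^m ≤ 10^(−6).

m = 245

ρ_J = max_k |cos(kπ/111)| = cos(π/111) = 0.9995995
√(1 − cos²(π/111)) = sin(π/111) ≈ 0.0282989.
So ω* = 2/1.0282989 = 1.9449598 (Young).
and ρ(B_{ω*}) = 1.9449598 − 1 = 0.9449598.
For 6 digits: m = 6·ln10 / (−ln 0.9449598) = 13.8155/0.0566129 = 244.034; round up → m = 245.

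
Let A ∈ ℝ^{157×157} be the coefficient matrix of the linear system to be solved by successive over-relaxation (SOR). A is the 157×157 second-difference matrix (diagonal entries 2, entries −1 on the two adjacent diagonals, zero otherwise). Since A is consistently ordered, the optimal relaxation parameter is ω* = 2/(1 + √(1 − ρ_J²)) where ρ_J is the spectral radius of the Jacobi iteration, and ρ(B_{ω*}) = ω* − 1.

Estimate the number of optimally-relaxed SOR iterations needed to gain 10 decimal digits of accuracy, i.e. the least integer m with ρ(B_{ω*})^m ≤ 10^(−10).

m = 579

½·tridiag(1,0,1) at n=157: λ_k = cos(kπ/158); max |λ| at k=1 ⇒ ρ_J = cos(π/158) ≈ 0.9998023.
1 − cos²(π/158) = sin²(π/158) ⇒ √(1−ρ_J²) = sin(π/158) = 0.0198822.
ω* = 2/(1+0.0198822) = 1.9610108
ρ(B_{ω*}) = ω*−1 = 0.9610108
Need (0.9610108)^m ≤ 10^(−10): m ≥ 10·ln10/|ln 0.9610108| = 23.0259/0.0397696 = 578.982 ⇒ m = 579.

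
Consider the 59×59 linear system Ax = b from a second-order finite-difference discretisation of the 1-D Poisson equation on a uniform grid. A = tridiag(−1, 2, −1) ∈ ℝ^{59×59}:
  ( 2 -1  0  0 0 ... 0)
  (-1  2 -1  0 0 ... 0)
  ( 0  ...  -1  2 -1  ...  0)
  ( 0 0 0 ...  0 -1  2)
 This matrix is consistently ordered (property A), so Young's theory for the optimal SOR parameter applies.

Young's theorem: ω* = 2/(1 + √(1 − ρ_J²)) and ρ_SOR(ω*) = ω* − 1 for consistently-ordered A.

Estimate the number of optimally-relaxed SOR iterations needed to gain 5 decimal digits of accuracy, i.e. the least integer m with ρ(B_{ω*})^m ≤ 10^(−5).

m = 110

With n=59, ρ(Jacobi) = cos(π/60) = 0.9986295.
√(1−ρ_J²) = |sin(π/60)| = 0.0523360
Young: ω* = 2/(1+√(1−ρ_J²)) = 2/(1+0.0523360) = 2/1.0523360 = 1.9005337.
Hence ρ(B_{ω*}) = 1.9005337 − 1 = 0.9005337.
Need (0.9005337)^m ≤ 10^(−5): m ≥ 5·ln10/|ln 0.9005337| = 11.5129/0.104768 = 109.889 ⇒ m = 110.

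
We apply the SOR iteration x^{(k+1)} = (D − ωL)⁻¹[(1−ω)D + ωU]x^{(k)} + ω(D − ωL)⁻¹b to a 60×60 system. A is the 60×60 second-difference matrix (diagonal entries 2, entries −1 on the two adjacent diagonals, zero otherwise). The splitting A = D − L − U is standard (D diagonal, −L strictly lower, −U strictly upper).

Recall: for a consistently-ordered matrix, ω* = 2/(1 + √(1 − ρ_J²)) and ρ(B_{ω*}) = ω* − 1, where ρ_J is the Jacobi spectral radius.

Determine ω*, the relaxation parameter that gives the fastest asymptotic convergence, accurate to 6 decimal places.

ω* = 1.902083

With n=60, ρ(Jacobi) = cos(π/61) = 0.998674.
1 − cos²(π/61) = sin²(π/61) ⇒ √(1−ρ_J²) = sin(π/61) = 0.0514788.
ω* = 2/(1+0.0514788) = 1.902083
[ρ_SOR] ω* − 1 = 0.902083.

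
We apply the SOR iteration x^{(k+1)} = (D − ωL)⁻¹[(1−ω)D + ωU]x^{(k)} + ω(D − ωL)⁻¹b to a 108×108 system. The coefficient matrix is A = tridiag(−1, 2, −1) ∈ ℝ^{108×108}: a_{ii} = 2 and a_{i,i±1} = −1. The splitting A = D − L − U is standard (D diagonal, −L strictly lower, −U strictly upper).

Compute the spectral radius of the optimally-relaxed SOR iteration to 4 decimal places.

n=108: λ(B_J) = 1 − λ(A)/2 = cos(kπ/109); k=1 gives ρ_J = 0.9996.
root = sin(π/109) = 0.02882  (since 1−cos² = sin²).
[ω*] 2 ÷ (1 + 0.02882) = 2 ÷ 1.02882 = 1.9440.
[ρ_SOR] ω* − 1 = 0.9440.

ρ_SOR = 0.9440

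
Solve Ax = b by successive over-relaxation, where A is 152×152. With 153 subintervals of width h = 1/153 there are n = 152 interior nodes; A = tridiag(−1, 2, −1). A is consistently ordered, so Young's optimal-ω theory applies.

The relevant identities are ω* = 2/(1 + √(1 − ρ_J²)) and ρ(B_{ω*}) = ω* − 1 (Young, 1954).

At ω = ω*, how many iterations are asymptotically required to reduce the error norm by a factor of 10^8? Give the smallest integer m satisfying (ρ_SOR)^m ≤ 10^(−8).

B_J for the 152×152 system has eigenvalues cos(kπ/153); ρ_J = cos(π/153) = 0.9997892.
√(1−ρ_J²) = |sin(π/153)| = 0.0205318
So ω* = 2/1.0205318 = 1.9597625 (Young).
ρ(B_{ω*}) = ω*−1 = 0.9597625
m ≥ 8·ln10 / (−ln 0.9597625) = 448.526; smallest integer m = 449.

m = 449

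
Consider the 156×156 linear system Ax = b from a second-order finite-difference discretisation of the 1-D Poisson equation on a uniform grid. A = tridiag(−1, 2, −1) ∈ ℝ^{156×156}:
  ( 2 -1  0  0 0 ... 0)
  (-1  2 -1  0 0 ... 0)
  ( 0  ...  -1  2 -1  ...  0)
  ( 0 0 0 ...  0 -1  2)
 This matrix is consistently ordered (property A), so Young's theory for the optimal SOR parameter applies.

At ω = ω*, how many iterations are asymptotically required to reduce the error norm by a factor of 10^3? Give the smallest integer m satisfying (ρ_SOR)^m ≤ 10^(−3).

n=156: λ(B_J) = 1 − λ(A)/2 = cos(kπ/157); k=1 gives ρ_J = 0.9997998.
1 − cos²(π/157) = sin²(π/157) ⇒ √(1−ρ_J²) = sin(π/157) = 0.0200088.
So ω* = 2/1.0200088 = 1.9607674 (Young).
ρ(B_{ω*}) = ω*−1 = 0.9607674
(0.9607674)^m ≤ 10^{−3}  ⇒  m·ln(0.9607674) ≤ −3·ln10  ⇒  m ≥ 172.595  ⇒  m = 173

m = 173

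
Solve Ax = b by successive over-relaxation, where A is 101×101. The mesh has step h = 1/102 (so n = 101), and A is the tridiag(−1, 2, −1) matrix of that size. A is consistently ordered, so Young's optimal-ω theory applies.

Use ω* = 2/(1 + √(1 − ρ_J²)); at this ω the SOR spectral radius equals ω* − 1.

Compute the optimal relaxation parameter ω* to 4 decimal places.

n=101: λ(B_J) = 1 − λ(A)/2 = cos(kπ/102); k=1 gives ρ_J = 0.9995.
√(1 − cos²(π/102)) = sin(π/102) ≈ 0.03080.
ω* = 2/(1+0.03080) = 1.9402
At ω = 1.9402 every |λ(B_ω)| = ω−1, so ρ_SOR = 0.9402.

ω* = 1.9402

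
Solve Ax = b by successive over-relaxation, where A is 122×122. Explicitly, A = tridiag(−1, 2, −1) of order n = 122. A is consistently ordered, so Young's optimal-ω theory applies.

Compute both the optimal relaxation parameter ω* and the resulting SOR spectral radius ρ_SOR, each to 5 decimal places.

ω* = 1.95019, ρ_SOR = 0.95019

½·tridiag(1,0,1) at n=122: λ_k = cos(kπ/123); max |λ| at k=1 ⇒ ρ_J = cos(π/123) ≈ 0.99967.
√(1 − cos²(π/123)) = sin(π/123) ≈ 0.025539.
Then 2/(1+√(1−ρ_J²)) = 2/(1+0.025539); ω* = 2/1.025539 = 1.95019.
ρ_SOR = ω* − 1 = 1.95019 − 1 = 0.95019.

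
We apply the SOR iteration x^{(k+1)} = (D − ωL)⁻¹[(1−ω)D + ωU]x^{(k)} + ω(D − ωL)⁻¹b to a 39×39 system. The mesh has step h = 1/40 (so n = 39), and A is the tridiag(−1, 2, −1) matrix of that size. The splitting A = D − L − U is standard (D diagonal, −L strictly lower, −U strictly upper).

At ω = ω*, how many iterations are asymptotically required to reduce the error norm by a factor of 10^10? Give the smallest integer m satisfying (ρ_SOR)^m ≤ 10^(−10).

ρ_J = max_k |cos(kπ/40)| = cos(π/40) = 0.9969173
√(1−ρ_J²) simplifies to sin(π/40) = 0.0784591.
ω* = 2 / (1 + 0.0784591) = 2 / 1.0784591 ≈ 1.8544978.
ρ_SOR = ω* − 1 = 1.8544978 − 1 = 0.8544978.
Need (0.8544978)^m ≤ 10^(−10): m ≥ 10·ln10/|ln 0.8544978| = 23.0259/0.157241 = 146.437 ⇒ m = 147.

m = 147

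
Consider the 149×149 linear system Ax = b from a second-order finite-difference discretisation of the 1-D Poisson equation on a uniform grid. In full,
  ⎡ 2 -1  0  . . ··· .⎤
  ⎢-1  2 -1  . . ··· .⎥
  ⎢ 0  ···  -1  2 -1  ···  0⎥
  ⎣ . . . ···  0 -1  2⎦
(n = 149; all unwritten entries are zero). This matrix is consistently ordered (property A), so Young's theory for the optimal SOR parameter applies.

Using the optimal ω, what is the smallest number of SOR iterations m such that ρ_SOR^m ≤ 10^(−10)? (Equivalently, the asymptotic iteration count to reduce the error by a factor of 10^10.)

With n=149, ρ(Jacobi) = cos(π/150) = 0.9997807.
√(1−ρ_J²) = |sin(π/150)| = 0.0209424
[ω*] 2 ÷ (1 + 0.0209424) = 2 ÷ 1.0209424 = 1.9589744.
and ρ(B_{ω*}) = 1.9589744 − 1 = 0.9589744.
m ≥ 10·ln10 / (−ln 0.9589744) = 549.664; smallest integer m = 550.

m = 550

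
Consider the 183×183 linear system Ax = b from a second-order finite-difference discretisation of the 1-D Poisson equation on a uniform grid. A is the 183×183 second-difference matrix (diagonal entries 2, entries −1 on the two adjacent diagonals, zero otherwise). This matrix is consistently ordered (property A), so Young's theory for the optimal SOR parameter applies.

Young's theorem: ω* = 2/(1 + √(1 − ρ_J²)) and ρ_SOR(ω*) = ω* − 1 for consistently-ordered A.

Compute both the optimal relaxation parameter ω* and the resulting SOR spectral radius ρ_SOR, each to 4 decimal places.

n=183: λ(B_J) = 1 − λ(A)/2 = cos(kπ/184); k=1 gives ρ_J = 0.9999.
√(1 − cos²(π/184)) = sin(π/184) ≈ 0.01707.
Young: ω* = 2/(1+√(1−ρ_J²)) = 2/(1+0.01707) = 2/1.01707 = 1.9664.
and ρ(B_{ω*}) = 1.9664 − 1 = 0.9664.

ω* = 1.9664, ρ_SOR = 0.9664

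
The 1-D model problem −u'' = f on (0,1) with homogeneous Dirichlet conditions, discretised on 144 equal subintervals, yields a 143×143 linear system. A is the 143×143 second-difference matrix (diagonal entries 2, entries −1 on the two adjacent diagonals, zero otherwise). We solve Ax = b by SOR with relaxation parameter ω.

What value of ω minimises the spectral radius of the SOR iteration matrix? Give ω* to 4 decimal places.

ω* = 1.9573

ρ_J = max_k |cos(kπ/144)| = cos(π/144) = 0.9998
√(1 − cos²(π/144)) = sin(π/144) ≈ 0.02181.
[ω*] 2 ÷ (1 + 0.02181) = 2 ÷ 1.02181 = 1.9573.
Hence ρ(B_{ω*}) = 1.9573 − 1 = 0.9573.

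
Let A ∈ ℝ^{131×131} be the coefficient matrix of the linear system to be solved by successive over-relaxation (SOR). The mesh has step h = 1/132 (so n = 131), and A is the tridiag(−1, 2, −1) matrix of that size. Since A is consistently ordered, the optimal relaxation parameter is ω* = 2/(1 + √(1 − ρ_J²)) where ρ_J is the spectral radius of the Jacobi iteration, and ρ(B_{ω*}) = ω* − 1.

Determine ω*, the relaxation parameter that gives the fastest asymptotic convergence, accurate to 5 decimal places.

ω* = 1.95351

n=131: λ(B_J) = 1 − λ(A)/2 = cos(kπ/132); k=1 gives ρ_J = 0.99972.
√(1−ρ_J²) = |sin(π/132)| = 0.023798
So ω* = 2/1.023798 = 1.95351 (Young).
At ω = 1.95351 every |λ(B_ω)| = ω−1, so ρ_SOR = 0.95351.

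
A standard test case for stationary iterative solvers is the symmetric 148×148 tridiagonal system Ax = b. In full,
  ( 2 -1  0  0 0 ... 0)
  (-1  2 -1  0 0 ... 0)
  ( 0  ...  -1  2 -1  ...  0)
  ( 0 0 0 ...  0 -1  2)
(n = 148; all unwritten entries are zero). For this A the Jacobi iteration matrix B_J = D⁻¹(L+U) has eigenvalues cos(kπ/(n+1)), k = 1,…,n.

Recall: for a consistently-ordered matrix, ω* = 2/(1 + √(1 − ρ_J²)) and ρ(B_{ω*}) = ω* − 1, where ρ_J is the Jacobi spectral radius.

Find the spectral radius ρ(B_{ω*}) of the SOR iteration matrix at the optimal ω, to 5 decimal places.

B_J for the 148×148 system has eigenvalues cos(kπ/149); ρ_J = cos(π/149) = 0.99978.
1 − cos²(π/149) = sin²(π/149) ⇒ √(1−ρ_J²) = sin(π/149) = 0.021083.
So ω* = 2/1.021083 = 1.95870 (Young).
At ω = 1.95870 every |λ(B_ω)| = ω−1, so ρ_SOR = 0.95870.

ρ_SOR = 0.95870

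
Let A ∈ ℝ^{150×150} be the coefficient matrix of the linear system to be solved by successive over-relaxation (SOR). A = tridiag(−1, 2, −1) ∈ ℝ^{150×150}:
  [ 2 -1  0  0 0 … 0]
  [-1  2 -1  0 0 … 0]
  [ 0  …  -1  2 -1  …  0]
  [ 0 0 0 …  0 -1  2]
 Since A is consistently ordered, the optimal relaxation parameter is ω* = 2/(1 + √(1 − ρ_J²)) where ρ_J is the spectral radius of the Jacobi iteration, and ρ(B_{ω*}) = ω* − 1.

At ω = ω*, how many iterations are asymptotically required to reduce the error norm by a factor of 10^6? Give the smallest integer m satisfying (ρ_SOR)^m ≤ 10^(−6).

B_J for the 150×150 system has eigenvalues cos(kπ/151); ρ_J = cos(π/151) = 0.9997836.
root = sin(π/151) = 0.0208037  (since 1−cos² = sin²).
ω* = 2/(1 + 0.0208037) = 2/1.0208037 = 1.9592405.
ρ_SOR = ω* − 1 = 1.9592405 − 1 = 0.9592405.
ρ_SOR^m ≤ 10^(−6) ⇔ m ≥ 6·ln10/(−ln 0.9592405) = 13.8155/0.0416135 = 331.996; m = ⌈331.996⌉ = 332.

m = 332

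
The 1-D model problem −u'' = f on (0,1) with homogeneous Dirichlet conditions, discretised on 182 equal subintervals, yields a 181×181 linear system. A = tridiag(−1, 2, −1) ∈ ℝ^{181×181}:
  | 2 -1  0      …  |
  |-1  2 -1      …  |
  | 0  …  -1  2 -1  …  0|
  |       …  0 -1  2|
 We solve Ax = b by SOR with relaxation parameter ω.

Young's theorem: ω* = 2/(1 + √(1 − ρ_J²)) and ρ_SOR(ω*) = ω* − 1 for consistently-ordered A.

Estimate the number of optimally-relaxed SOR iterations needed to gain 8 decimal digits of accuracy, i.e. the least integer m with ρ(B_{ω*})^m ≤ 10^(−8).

B_J for the 181×181 system has eigenvalues cos(kπ/182); ρ_J = cos(π/182) = 0.9998510.
√(1 − cos²(π/182)) = sin(π/182) ≈ 0.0172606.
ω* = 2/(1 + 0.0172606) = 2/1.0172606 = 1.9660645.
ρ_SOR = ω* − 1 ≈ 0.9660645.
For 8 digits: m = 8·ln10 / (−ln 0.9660645) = 18.4207/0.0345247 = 533.551; round up → m = 534.

m = 534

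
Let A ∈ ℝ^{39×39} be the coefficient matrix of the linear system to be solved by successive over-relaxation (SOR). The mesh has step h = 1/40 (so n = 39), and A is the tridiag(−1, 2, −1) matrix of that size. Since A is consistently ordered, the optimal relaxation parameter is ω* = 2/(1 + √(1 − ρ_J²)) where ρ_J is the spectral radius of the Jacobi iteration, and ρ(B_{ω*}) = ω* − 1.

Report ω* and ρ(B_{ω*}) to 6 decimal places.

ω* = 1.854498, ρ_SOR = 0.854498

With n=39, ρ(Jacobi) = cos(π/40) = 0.996917.
root = sin(π/40) = 0.0784591  (since 1−cos² = sin²).
ω* = 2 / (1 + 0.0784591) = 2 / 1.0784591 ≈ 1.854498.
ρ(B_{ω*}) = ω*−1 = 0.854498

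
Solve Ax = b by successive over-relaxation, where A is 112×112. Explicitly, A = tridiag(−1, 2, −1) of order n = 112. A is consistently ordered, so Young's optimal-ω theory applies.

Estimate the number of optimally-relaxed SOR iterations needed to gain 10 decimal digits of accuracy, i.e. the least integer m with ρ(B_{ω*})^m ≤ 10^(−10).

m = 415

ρ_J = max_k |cos(kπ/113)| = cos(π/113) = 0.9996136
√(1−ρ_J²) = |sin(π/113)| = 0.0277981
ω* = 2/(1 + 0.0277981) = 2/1.0277981 = 1.9459075.
ρ_SOR = ω* − 1 = 1.9459075 − 1 = 0.9459075.
(0.9459075)^m ≤ 10^{−10}  ⇒  m·ln(0.9459075) ≤ −10·ln10  ⇒  m ≥ 414.057  ⇒  m = 415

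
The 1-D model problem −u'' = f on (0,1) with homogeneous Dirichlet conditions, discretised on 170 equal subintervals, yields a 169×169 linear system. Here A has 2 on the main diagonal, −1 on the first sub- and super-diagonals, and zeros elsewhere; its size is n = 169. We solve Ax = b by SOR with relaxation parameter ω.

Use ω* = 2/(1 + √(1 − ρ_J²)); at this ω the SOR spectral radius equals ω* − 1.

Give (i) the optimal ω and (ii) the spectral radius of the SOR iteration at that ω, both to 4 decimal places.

ω* = 1.9637, ρ_SOR = 0.9637

With n=169, ρ(Jacobi) = cos(π/170) = 0.9998.
1 − cos²(π/170) = sin²(π/170) ⇒ √(1−ρ_J²) = sin(π/170) = 0.01848.
Young: ω* = 2/(1+√(1−ρ_J²)) = 2/(1+0.01848) = 2/1.01848 = 1.9637.
and ρ(B_{ω*}) = 1.9637 − 1 = 0.9637.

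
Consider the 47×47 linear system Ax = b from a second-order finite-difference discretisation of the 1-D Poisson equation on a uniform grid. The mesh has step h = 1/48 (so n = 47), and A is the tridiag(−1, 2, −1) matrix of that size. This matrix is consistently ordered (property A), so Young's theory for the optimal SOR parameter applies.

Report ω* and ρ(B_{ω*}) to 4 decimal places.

ω* = 1.8772, ρ_SOR = 0.8772

ρ_J = max_k |cos(kπ/48)| = cos(π/48) = 0.9979
√(1 − cos²(π/48)) = sin(π/48) ≈ 0.06540.
Then 2/(1+√(1−ρ_J²)) = 2/(1+0.06540); ω* = 2/1.06540 = 1.8772.
ρ_SOR = ω* − 1 ≈ 0.8772.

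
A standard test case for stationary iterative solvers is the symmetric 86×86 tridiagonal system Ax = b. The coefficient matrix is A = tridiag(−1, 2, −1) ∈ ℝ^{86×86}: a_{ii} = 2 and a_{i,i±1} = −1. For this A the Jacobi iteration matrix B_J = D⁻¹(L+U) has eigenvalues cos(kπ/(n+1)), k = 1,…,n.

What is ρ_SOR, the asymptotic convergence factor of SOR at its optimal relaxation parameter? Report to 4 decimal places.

ρ_J = max_k |cos(kπ/87)| = cos(π/87) = 0.9993
root = sin(π/87) = 0.03610  (since 1−cos² = sin²).
ω* = 2/(1 + 0.03610) = 2/1.03610 = 1.9303.
and ρ(B_{ω*}) = 1.9303 − 1 = 0.9303.

ρ_SOR = 0.9303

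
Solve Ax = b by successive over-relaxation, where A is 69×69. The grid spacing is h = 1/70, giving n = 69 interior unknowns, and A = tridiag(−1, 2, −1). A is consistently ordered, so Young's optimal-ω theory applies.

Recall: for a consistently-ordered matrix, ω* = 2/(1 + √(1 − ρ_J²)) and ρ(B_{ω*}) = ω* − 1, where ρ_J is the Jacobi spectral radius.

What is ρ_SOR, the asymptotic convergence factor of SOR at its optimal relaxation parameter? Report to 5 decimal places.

ρ_SOR = 0.91412

ρ_J = max_k |cos(kπ/70)| = cos(π/70) = 0.99899
√(1 − cos²(π/70)) = sin(π/70) ≈ 0.044865.
ω* = 2/(1+0.044865) = 1.91412
and ρ(B_{ω*}) = 1.91412 − 1 = 0.91412.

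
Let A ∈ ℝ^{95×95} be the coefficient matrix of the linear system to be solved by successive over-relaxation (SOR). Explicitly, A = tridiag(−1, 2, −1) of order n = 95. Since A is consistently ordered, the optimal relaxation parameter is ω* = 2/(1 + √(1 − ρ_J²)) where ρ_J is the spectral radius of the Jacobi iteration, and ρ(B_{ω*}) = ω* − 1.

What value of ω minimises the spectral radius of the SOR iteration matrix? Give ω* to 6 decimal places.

ω* = 1.936635

½·tridiag(1,0,1) at n=95: λ_k = cos(kπ/96); max |λ| at k=1 ⇒ ρ_J = cos(π/96) ≈ 0.999465.
√(1 − cos²(π/96)) = sin(π/96) ≈ 0.0327191.
Then 2/(1+√(1−ρ_J²)) = 2/(1+0.0327191); ω* = 2/1.0327191 = 1.936635.
Hence ρ(B_{ω*}) = 1.936635 − 1 = 0.936635.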